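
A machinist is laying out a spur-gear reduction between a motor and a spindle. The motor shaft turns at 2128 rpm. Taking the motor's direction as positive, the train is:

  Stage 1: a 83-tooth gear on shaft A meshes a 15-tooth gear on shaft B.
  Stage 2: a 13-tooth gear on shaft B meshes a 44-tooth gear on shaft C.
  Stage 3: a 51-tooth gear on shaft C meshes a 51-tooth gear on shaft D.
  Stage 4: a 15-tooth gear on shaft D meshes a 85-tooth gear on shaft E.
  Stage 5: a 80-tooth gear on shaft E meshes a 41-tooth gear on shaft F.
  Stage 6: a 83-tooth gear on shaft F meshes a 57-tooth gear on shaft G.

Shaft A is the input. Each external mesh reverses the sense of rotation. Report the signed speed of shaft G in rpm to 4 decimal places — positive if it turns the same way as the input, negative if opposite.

+1744.3388 rpm (same as input, |ω| = 1744.3388 rpm)

Stage 1 [83T→15T]: ω = 2128.0000×83/15 = 11774.9333 rpm, dir flips to −; running = −11774.9333
Stage 2 [13T→44T]: ω = 11774.9333×13/44 = 3478.9576 rpm, dir flips to +; running = +3478.9576
Stage 3 [51T→51T]: ω = 3478.9576×51/51 = 3478.9576 rpm, dir flips to −; running = −3478.9576
Stage 4 [15T→85T]: ω = 3478.9576×15/85 = 613.9337 rpm, dir flips to +; running = +613.9337
Stage 5 [80T→41T]: ω = 613.9337×80/41 = 1197.9194 rpm, dir flips to −; running = −1197.9194
Stage 6 [83T→57T]: ω = 1197.9194×83/57 = 1744.3388 rpm, dir flips to +; running = +1744.3388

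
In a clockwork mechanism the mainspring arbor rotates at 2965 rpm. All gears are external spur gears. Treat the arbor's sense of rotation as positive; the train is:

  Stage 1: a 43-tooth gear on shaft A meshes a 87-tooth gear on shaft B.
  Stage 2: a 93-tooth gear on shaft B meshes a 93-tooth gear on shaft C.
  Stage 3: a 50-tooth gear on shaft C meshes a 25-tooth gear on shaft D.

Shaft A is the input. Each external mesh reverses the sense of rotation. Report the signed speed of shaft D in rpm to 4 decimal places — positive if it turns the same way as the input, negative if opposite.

Stage 1 [43T→87T]: ω = 2965.0000×43/87 = 1465.4598 rpm, dir flips to −; running = −1465.4598
Stage 2 [93T→93T]: ω = 1465.4598×93/93 = 1465.4598 rpm, dir flips to +; running = +1465.4598
Stage 3 [50T→25T]: ω = 1465.4598×50/25 = 2930.9195 rpm, dir flips to −; running = −2930.9195

-2930.9195 rpm (opposite to input, |ω| = 2930.9195 rpm)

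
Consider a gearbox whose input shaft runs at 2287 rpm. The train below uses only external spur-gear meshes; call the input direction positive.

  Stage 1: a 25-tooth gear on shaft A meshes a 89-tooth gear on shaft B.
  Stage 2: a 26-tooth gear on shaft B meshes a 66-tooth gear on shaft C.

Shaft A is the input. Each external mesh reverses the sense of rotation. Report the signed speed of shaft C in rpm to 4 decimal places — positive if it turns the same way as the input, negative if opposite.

Stage 1 [25T→89T]: ω = 2287.0000×25/89 = 642.4157 rpm, dir flips to −; running = −642.4157
Stage 2 [26T→66T]: ω = 642.4157×26/66 = 253.0729 rpm, dir flips to +; running = +253.0729

+253.0729 rpm (same as input, |ω| = 253.0729 rpm)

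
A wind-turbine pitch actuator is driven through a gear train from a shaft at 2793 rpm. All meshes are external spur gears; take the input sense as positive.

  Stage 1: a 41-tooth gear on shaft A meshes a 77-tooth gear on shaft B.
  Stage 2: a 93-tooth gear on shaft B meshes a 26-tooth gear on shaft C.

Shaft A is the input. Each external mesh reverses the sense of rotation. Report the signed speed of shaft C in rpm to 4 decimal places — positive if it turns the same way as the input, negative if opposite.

Stage 1 [41T→77T]: ω = 2793.0000×41/77 = 1487.1818 rpm, dir flips to −; running = −1487.1818
Stage 2 [93T→26T]: ω = 1487.1818×93/26 = 5319.5350 rpm, dir flips to +; running = +5319.5350

+5319.5350 rpm (same as input, |ω| = 5319.5350 rpm)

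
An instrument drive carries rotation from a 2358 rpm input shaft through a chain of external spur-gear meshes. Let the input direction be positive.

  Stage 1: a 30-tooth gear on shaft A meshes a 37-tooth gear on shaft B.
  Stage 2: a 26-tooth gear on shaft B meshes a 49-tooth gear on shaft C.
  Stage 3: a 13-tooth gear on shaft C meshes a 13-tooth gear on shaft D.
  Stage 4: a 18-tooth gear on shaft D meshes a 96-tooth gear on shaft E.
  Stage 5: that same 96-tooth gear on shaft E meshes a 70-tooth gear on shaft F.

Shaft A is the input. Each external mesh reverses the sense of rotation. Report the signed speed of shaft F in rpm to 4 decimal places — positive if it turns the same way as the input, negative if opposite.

Stage 1 [30T→37T]: ω = 2358.0000×30/37 = 1911.8919 rpm, dir flips to −; running = −1911.8919
Stage 2 [26T→49T]: ω = 1911.8919×26/49 = 1014.4732 rpm, dir flips to +; running = +1014.4732
Stage 3 [13T→13T]: ω = 1014.4732×13/13 = 1014.4732 rpm, dir flips to −; running = −1014.4732
Stage 4 [18T→96T]: ω = 1014.4732×18/96 = 190.2137 rpm, dir flips to +; running = +190.2137
Stage 5 [96T→70T]: ω = 190.2137×96/70 = 260.8645 rpm, dir flips to −; running = −260.8645

-260.8645 rpm (opposite to input, |ω| = 260.8645 rpm)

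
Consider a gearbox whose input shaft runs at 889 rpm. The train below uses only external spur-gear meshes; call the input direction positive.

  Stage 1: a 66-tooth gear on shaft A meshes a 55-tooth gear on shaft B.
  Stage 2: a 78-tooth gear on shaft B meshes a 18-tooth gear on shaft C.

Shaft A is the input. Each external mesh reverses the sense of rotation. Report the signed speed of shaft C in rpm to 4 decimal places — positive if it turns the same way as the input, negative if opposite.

+4622.8000 rpm (same as input, |ω| = 4622.8000 rpm)

Stage 1 [66T→55T]: ω = 889.0000×66/55 = 1066.8000 rpm, dir flips to −; running = −1066.8000
Stage 2 [78T→18T]: ω = 1066.8000×78/18 = 4622.8000 rpm, dir flips to +; running = +4622.8000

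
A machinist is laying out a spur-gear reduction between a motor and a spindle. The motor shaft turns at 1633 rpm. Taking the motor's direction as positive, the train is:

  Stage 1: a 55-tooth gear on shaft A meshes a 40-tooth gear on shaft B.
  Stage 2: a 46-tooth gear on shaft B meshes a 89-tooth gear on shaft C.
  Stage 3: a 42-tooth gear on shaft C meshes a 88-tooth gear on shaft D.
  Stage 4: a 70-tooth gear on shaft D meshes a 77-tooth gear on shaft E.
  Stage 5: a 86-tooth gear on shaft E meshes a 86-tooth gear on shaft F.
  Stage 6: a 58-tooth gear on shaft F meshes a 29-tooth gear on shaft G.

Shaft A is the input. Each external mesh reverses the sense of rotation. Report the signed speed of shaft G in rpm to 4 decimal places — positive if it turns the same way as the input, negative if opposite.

Stage 1 [55T→40T]: ω = 1633.0000×55/40 = 2245.3750 rpm, dir flips to −; running = −2245.3750
Stage 2 [46T→89T]: ω = 2245.3750×46/89 = 1160.5309 rpm, dir flips to +; running = +1160.5309
Stage 3 [42T→88T]: ω = 1160.5309×42/88 = 553.8897 rpm, dir flips to −; running = −553.8897
Stage 4 [70T→77T]: ω = 553.8897×70/77 = 503.5361 rpm, dir flips to +; running = +503.5361
Stage 5 [86T→86T]: ω = 503.5361×86/86 = 503.5361 rpm, dir flips to −; running = −503.5361
Stage 6 [58T→29T]: ω = 503.5361×58/29 = 1007.0723 rpm, dir flips to +; running = +1007.0723

+1007.0723 rpm (same as input, |ω| = 1007.0723 rpm)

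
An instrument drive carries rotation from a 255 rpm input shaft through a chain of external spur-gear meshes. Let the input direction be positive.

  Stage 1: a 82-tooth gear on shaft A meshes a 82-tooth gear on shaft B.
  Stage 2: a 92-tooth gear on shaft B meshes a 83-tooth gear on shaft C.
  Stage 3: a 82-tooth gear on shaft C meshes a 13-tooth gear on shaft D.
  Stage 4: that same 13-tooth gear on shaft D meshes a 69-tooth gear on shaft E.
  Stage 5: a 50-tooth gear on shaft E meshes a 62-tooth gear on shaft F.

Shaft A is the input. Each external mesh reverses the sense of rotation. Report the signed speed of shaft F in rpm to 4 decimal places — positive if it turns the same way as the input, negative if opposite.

-270.8900 rpm (opposite to input, |ω| = 270.8900 rpm)

Stage 1 [82T→82T]: ω = 255.0000×82/82 = 255.0000 rpm, dir flips to −; running = −255.0000
Stage 2 [92T→83T]: ω = 255.0000×92/83 = 282.6506 rpm, dir flips to +; running = +282.6506
Stage 3 [82T→13T]: ω = 282.6506×82/13 = 1782.8730 rpm, dir flips to −; running = −1782.8730
Stage 4 [13T→69T]: ω = 1782.8730×13/69 = 335.9036 rpm, dir flips to +; running = +335.9036
Stage 5 [50T→62T]: ω = 335.9036×50/62 = 270.8900 rpm, dir flips to −; running = −270.8900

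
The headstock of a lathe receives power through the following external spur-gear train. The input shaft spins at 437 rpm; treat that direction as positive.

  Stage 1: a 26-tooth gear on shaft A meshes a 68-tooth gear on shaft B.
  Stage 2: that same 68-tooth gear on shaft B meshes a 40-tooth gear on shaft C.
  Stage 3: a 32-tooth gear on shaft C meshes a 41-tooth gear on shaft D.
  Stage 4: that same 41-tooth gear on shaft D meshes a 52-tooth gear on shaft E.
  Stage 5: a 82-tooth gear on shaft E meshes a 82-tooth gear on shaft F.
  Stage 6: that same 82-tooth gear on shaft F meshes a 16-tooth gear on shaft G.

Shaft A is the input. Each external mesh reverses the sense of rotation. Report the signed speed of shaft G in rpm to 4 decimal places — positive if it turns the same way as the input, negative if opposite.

+895.8500 rpm (same as input, |ω| = 895.8500 rpm)

Stage 1 [26T→68T]: ω = 437.0000×26/68 = 167.0882 rpm, dir flips to −; running = −167.0882
Stage 2 [68T→40T]: ω = 167.0882×68/40 = 284.0500 rpm, dir flips to +; running = +284.0500
Stage 3 [32T→41T]: ω = 284.0500×32/41 = 221.6976 rpm, dir flips to −; running = −221.6976
Stage 4 [41T→52T]: ω = 221.6976×41/52 = 174.8000 rpm, dir flips to +; running = +174.8000
Stage 5 [82T→82T]: ω = 174.8000×82/82 = 174.8000 rpm, dir flips to −; running = −174.8000
Stage 6 [82T→16T]: ω = 174.8000×82/16 = 895.8500 rpm, dir flips to +; running = +895.8500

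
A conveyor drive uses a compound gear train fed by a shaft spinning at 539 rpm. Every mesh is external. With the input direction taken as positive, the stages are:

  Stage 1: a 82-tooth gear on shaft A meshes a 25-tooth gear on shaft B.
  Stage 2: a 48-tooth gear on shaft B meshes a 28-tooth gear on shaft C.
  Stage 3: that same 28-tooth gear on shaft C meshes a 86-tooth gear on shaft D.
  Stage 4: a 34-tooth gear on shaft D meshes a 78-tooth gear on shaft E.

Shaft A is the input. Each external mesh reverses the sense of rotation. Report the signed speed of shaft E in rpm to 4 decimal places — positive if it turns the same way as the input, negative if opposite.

+430.1201 rpm (same as input, |ω| = 430.1201 rpm)

Stage 1 [82T→25T]: ω = 539.0000×82/25 = 1767.9200 rpm, dir flips to −; running = −1767.9200
Stage 2 [48T→28T]: ω = 1767.9200×48/28 = 3030.7200 rpm, dir flips to +; running = +3030.7200
Stage 3 [28T→86T]: ω = 3030.7200×28/86 = 986.7460 rpm, dir flips to −; running = −986.7460
Stage 4 [34T→78T]: ω = 986.7460×34/78 = 430.1201 rpm, dir flips to +; running = +430.1201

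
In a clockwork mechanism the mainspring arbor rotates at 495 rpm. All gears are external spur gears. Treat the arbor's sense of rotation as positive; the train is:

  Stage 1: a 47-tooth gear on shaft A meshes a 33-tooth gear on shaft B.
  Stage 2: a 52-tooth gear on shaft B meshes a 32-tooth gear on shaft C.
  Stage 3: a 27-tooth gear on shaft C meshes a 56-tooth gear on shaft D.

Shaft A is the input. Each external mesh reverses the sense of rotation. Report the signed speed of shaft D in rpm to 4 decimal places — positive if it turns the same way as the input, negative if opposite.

-552.3549 rpm (opposite to input, |ω| = 552.3549 rpm)

Stage 1 [47T→33T]: ω = 495.0000×47/33 = 705.0000 rpm, dir flips to −; running = −705.0000
Stage 2 [52T→32T]: ω = 705.0000×52/32 = 1145.6250 rpm, dir flips to +; running = +1145.6250
Stage 3 [27T→56T]: ω = 1145.6250×27/56 = 552.3549 rpm, dir flips to −; running = −552.3549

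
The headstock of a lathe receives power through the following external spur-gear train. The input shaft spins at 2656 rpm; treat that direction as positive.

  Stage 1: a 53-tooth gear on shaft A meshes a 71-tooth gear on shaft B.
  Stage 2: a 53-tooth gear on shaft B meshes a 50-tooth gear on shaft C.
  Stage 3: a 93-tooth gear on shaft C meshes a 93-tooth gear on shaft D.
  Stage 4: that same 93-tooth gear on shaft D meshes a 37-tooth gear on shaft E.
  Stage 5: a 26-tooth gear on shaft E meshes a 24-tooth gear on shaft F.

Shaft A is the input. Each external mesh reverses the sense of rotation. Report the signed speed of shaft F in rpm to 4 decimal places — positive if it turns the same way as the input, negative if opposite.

Stage 1 [53T→71T]: ω = 2656.0000×53/71 = 1982.6479 rpm, dir flips to −; running = −1982.6479
Stage 2 [53T→50T]: ω = 1982.6479×53/50 = 2101.6068 rpm, dir flips to +; running = +2101.6068
Stage 3 [93T→93T]: ω = 2101.6068×93/93 = 2101.6068 rpm, dir flips to −; running = −2101.6068
Stage 4 [93T→37T]: ω = 2101.6068×93/37 = 5282.4170 rpm, dir flips to +; running = +5282.4170
Stage 5 [26T→24T]: ω = 5282.4170×26/24 = 5722.6184 rpm, dir flips to −; running = −5722.6184

-5722.6184 rpm (opposite to input, |ω| = 5722.6184 rpm)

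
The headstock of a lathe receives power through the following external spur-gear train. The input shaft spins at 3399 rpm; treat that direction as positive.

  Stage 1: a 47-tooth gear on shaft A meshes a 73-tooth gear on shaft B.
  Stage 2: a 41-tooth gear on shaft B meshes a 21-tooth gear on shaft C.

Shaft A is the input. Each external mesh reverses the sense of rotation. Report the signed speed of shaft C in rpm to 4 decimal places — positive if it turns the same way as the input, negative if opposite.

Stage 1 [47T→73T]: ω = 3399.0000×47/73 = 2188.3973 rpm, dir flips to −; running = −2188.3973
Stage 2 [41T→21T]: ω = 2188.3973×41/21 = 4272.5851 rpm, dir flips to +; running = +4272.5851

+4272.5851 rpm (same as input, |ω| = 4272.5851 rpm)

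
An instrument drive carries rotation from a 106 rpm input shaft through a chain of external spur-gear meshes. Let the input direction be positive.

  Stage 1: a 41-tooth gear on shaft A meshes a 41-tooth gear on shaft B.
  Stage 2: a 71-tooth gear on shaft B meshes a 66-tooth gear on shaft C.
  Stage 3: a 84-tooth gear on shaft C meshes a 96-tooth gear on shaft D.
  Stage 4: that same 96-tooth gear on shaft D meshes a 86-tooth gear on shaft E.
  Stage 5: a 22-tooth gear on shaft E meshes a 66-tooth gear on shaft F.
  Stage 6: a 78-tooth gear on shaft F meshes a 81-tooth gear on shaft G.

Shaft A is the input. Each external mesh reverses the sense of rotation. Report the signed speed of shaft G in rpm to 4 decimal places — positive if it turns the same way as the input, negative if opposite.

Stage 1 [41T→41T]: ω = 106.0000×41/41 = 106.0000 rpm, dir flips to −; running = −106.0000
Stage 2 [71T→66T]: ω = 106.0000×71/66 = 114.0303 rpm, dir flips to +; running = +114.0303
Stage 3 [84T→96T]: ω = 114.0303×84/96 = 99.7765 rpm, dir flips to −; running = −99.7765
Stage 4 [96T→86T]: ω = 99.7765×96/86 = 111.3784 rpm, dir flips to +; running = +111.3784
Stage 5 [22T→66T]: ω = 111.3784×22/66 = 37.1261 rpm, dir flips to −; running = −37.1261
Stage 6 [78T→81T]: ω = 37.1261×78/81 = 35.7511 rpm, dir flips to +; running = +35.7511

+35.7511 rpm (same as input, |ω| = 35.7511 rpm)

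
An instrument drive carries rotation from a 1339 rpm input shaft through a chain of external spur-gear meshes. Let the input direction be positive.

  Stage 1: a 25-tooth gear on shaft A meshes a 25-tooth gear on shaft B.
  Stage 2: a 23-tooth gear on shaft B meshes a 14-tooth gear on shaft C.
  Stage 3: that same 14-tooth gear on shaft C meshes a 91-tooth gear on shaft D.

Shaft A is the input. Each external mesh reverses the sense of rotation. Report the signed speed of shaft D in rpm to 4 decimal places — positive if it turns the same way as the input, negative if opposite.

-338.4286 rpm (opposite to input, |ω| = 338.4286 rpm)

Stage 1 [25T→25T]: ω = 1339.0000×25/25 = 1339.0000 rpm, dir flips to −; running = −1339.0000
Stage 2 [23T→14T]: ω = 1339.0000×23/14 = 2199.7857 rpm, dir flips to +; running = +2199.7857
Stage 3 [14T→91T]: ω = 2199.7857×14/91 = 338.4286 rpm, dir flips to −; running = −338.4286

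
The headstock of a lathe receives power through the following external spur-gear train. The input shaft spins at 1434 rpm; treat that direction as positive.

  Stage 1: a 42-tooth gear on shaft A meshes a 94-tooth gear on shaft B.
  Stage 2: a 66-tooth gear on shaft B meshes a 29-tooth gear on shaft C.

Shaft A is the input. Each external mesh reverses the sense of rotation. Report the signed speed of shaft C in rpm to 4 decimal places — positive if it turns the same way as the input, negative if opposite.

+1458.1981 rpm (same as input, |ω| = 1458.1981 rpm)

Stage 1 [42T→94T]: ω = 1434.0000×42/94 = 640.7234 rpm, dir flips to −; running = −640.7234
Stage 2 [66T→29T]: ω = 640.7234×66/29 = 1458.1981 rpm, dir flips to +; running = +1458.1981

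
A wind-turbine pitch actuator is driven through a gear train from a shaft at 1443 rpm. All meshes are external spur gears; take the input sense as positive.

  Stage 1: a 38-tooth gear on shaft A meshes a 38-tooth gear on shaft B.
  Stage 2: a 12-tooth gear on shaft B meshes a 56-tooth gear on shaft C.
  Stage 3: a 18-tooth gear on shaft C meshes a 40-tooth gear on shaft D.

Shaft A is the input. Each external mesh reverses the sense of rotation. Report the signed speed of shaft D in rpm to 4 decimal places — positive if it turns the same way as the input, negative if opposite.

Stage 1 [38T→38T]: ω = 1443.0000×38/38 = 1443.0000 rpm, dir flips to −; running = −1443.0000
Stage 2 [12T→56T]: ω = 1443.0000×12/56 = 309.2143 rpm, dir flips to +; running = +309.2143
Stage 3 [18T→40T]: ω = 309.2143×18/40 = 139.1464 rpm, dir flips to −; running = −139.1464

-139.1464 rpm (opposite to input, |ω| = 139.1464 rpm)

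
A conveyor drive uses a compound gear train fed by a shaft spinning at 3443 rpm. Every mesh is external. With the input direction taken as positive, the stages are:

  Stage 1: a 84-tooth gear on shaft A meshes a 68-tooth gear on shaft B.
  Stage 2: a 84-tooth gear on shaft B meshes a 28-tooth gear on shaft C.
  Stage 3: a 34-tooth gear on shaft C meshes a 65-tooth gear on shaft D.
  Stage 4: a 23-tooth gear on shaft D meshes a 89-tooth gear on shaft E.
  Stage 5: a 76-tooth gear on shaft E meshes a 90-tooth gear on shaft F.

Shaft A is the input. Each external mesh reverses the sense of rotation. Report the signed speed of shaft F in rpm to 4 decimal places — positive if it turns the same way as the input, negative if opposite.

-1456.4753 rpm (opposite to input, |ω| = 1456.4753 rpm)

Stage 1 [84T→68T]: ω = 3443.0000×84/68 = 4253.1176 rpm, dir flips to −; running = −4253.1176
Stage 2 [84T→28T]: ω = 4253.1176×84/28 = 12759.3529 rpm, dir flips to +; running = +12759.3529
Stage 3 [34T→65T]: ω = 12759.3529×34/65 = 6674.1231 rpm, dir flips to −; running = −6674.1231
Stage 4 [23T→89T]: ω = 6674.1231×23/89 = 1724.7734 rpm, dir flips to +; running = +1724.7734
Stage 5 [76T→90T]: ω = 1724.7734×76/90 = 1456.4753 rpm, dir flips to −; running = −1456.4753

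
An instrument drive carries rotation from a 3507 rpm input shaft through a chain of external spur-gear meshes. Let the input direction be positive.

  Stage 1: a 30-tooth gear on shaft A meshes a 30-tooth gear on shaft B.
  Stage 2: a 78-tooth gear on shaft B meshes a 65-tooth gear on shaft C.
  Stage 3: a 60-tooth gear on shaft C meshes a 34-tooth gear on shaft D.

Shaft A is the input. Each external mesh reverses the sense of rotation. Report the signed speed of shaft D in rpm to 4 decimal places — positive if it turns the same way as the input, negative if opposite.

-7426.5882 rpm (opposite to input, |ω| = 7426.5882 rpm)

Stage 1 [30T→30T]: ω = 3507.0000×30/30 = 3507.0000 rpm, dir flips to −; running = −3507.0000
Stage 2 [78T→65T]: ω = 3507.0000×78/65 = 4208.4000 rpm, dir flips to +; running = +4208.4000
Stage 3 [60T→34T]: ω = 4208.4000×60/34 = 7426.5882 rpm, dir flips to −; running = −7426.5882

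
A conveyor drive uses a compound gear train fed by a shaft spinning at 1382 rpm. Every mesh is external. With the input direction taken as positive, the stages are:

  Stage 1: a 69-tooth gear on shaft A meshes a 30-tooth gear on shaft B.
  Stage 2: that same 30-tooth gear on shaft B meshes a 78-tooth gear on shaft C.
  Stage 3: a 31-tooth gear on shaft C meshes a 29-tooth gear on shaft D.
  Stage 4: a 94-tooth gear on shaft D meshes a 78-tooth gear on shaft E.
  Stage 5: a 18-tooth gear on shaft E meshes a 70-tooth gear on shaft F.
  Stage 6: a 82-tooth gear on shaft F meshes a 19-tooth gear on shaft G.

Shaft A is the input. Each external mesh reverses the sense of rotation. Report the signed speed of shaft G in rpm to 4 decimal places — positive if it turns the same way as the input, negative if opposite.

Stage 1 [69T→30T]: ω = 1382.0000×69/30 = 3178.6000 rpm, dir flips to −; running = −3178.6000
Stage 2 [30T→78T]: ω = 3178.6000×30/78 = 1222.5385 rpm, dir flips to +; running = +1222.5385
Stage 3 [31T→29T]: ω = 1222.5385×31/29 = 1306.8515 rpm, dir flips to −; running = −1306.8515
Stage 4 [94T→78T]: ω = 1306.8515×94/78 = 1574.9236 rpm, dir flips to +; running = +1574.9236
Stage 5 [18T→70T]: ω = 1574.9236×18/70 = 404.9803 rpm, dir flips to −; running = −404.9803
Stage 6 [82T→19T]: ω = 404.9803×82/19 = 1747.8099 rpm, dir flips to +; running = +1747.8099

+1747.8099 rpm (same as input, |ω| = 1747.8099 rpm)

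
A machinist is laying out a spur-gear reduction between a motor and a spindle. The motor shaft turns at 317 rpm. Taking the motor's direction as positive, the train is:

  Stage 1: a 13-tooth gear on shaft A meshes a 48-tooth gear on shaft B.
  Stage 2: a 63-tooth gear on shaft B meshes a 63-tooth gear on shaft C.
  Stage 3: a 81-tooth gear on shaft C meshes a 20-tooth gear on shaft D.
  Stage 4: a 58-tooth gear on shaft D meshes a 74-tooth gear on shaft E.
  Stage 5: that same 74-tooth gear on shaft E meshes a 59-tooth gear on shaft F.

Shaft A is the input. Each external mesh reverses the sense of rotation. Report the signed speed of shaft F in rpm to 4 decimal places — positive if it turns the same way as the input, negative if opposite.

-341.8160 rpm (opposite to input, |ω| = 341.8160 rpm)

Stage 1 [13T→48T]: ω = 317.0000×13/48 = 85.8542 rpm, dir flips to −; running = −85.8542
Stage 2 [63T→63T]: ω = 85.8542×63/63 = 85.8542 rpm, dir flips to +; running = +85.8542
Stage 3 [81T→20T]: ω = 85.8542×81/20 = 347.7094 rpm, dir flips to −; running = −347.7094
Stage 4 [58T→74T]: ω = 347.7094×58/74 = 272.5290 rpm, dir flips to +; running = +272.5290
Stage 5 [74T→59T]: ω = 272.5290×74/59 = 341.8160 rpm, dir flips to −; running = −341.8160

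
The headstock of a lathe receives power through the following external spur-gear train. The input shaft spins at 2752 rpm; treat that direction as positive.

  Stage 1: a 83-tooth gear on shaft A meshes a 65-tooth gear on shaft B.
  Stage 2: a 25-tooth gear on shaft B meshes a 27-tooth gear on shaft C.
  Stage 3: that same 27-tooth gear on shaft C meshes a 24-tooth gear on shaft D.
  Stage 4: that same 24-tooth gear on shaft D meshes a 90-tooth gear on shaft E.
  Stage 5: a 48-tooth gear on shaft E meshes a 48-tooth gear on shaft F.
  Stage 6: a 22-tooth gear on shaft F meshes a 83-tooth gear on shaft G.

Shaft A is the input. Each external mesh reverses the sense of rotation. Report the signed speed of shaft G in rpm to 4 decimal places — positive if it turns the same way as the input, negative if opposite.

+258.7350 rpm (same as input, |ω| = 258.7350 rpm)

Stage 1 [83T→65T]: ω = 2752.0000×83/65 = 3514.0923 rpm, dir flips to −; running = −3514.0923
Stage 2 [25T→27T]: ω = 3514.0923×25/27 = 3253.7892 rpm, dir flips to +; running = +3253.7892
Stage 3 [27T→24T]: ω = 3253.7892×27/24 = 3660.5128 rpm, dir flips to −; running = −3660.5128
Stage 4 [24T→90T]: ω = 3660.5128×24/90 = 976.1368 rpm, dir flips to +; running = +976.1368
Stage 5 [48T→48T]: ω = 976.1368×48/48 = 976.1368 rpm, dir flips to −; running = −976.1368
Stage 6 [22T→83T]: ω = 976.1368×22/83 = 258.7350 rpm, dir flips to +; running = +258.7350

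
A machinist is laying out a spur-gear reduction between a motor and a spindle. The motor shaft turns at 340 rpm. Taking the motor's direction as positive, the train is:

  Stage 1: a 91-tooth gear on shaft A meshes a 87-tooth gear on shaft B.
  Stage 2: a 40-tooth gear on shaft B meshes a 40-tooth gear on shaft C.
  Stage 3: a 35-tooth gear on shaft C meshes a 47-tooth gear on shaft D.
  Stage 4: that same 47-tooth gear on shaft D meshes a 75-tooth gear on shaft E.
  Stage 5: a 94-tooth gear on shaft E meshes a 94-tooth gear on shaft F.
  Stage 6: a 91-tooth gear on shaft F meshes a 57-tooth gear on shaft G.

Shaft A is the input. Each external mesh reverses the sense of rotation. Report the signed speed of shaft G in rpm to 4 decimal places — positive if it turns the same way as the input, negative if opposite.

+264.9564 rpm (same as input, |ω| = 264.9564 rpm)

Stage 1 [91T→87T]: ω = 340.0000×91/87 = 355.6322 rpm, dir flips to −; running = −355.6322
Stage 2 [40T→40T]: ω = 355.6322×40/40 = 355.6322 rpm, dir flips to +; running = +355.6322
Stage 3 [35T→47T]: ω = 355.6322×35/47 = 264.8325 rpm, dir flips to −; running = −264.8325
Stage 4 [47T→75T]: ω = 264.8325×47/75 = 165.9617 rpm, dir flips to +; running = +165.9617
Stage 5 [94T→94T]: ω = 165.9617×94/94 = 165.9617 rpm, dir flips to −; running = −165.9617
Stage 6 [91T→57T]: ω = 165.9617×91/57 = 264.9564 rpm, dir flips to +; running = +264.9564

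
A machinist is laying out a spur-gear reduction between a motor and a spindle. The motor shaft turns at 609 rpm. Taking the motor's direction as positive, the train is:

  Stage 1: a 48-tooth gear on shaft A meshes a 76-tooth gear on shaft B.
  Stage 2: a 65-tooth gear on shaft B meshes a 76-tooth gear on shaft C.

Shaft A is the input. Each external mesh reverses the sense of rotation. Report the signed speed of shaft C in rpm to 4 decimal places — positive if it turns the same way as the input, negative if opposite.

Stage 1 [48T→76T]: ω = 609.0000×48/76 = 384.6316 rpm, dir flips to −; running = −384.6316
Stage 2 [65T→76T]: ω = 384.6316×65/76 = 328.9612 rpm, dir flips to +; running = +328.9612

+328.9612 rpm (same as input, |ω| = 328.9612 rpm)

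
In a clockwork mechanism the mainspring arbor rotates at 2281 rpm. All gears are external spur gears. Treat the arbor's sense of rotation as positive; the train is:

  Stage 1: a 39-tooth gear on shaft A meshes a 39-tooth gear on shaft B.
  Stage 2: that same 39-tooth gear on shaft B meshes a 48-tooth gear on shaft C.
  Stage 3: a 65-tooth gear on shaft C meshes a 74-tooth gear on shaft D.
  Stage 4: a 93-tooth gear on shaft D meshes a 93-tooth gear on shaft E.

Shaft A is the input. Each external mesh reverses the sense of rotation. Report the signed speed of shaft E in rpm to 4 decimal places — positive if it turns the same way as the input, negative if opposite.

+1627.9096 rpm (same as input, |ω| = 1627.9096 rpm)

Stage 1 [39T→39T]: ω = 2281.0000×39/39 = 2281.0000 rpm, dir flips to −; running = −2281.0000
Stage 2 [39T→48T]: ω = 2281.0000×39/48 = 1853.3125 rpm, dir flips to +; running = +1853.3125
Stage 3 [65T→74T]: ω = 1853.3125×65/74 = 1627.9096 rpm, dir flips to −; running = −1627.9096
Stage 4 [93T→93T]: ω = 1627.9096×93/93 = 1627.9096 rpm, dir flips to +; running = +1627.9096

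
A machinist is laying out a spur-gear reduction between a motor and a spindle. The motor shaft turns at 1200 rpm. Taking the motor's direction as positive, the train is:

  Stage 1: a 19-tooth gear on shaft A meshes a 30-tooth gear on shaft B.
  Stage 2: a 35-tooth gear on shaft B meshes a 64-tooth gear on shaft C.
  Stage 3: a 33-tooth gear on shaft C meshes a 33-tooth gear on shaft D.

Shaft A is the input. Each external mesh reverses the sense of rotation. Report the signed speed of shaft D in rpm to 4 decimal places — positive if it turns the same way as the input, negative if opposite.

Stage 1 [19T→30T]: ω = 1200.0000×19/30 = 760.0000 rpm, dir flips to −; running = −760.0000
Stage 2 [35T→64T]: ω = 760.0000×35/64 = 415.6250 rpm, dir flips to +; running = +415.6250
Stage 3 [33T→33T]: ω = 415.6250×33/33 = 415.6250 rpm, dir flips to −; running = −415.6250

-415.6250 rpm (opposite to input, |ω| = 415.6250 rpm)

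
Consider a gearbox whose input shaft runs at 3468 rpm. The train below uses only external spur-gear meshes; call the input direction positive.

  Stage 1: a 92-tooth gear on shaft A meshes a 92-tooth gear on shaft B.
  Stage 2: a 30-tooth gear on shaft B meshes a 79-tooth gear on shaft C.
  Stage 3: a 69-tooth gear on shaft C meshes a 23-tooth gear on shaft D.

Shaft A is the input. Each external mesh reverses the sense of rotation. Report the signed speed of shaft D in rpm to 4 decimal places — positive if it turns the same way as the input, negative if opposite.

Stage 1 [92T→92T]: ω = 3468.0000×92/92 = 3468.0000 rpm, dir flips to −; running = −3468.0000
Stage 2 [30T→79T]: ω = 3468.0000×30/79 = 1316.9620 rpm, dir flips to +; running = +1316.9620
Stage 3 [69T→23T]: ω = 1316.9620×69/23 = 3950.8861 rpm, dir flips to −; running = −3950.8861

-3950.8861 rpm (opposite to input, |ω| = 3950.8861 rpm)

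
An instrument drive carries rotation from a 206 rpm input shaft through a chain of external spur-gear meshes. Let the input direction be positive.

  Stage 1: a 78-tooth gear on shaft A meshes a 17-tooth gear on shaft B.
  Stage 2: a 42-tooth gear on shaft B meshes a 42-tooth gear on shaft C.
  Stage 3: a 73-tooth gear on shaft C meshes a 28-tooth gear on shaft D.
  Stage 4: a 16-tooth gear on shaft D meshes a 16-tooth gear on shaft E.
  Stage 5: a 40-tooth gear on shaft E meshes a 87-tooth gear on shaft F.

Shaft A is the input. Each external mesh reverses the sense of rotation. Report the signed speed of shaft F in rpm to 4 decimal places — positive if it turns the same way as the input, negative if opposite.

Stage 1 [78T→17T]: ω = 206.0000×78/17 = 945.1765 rpm, dir flips to −; running = −945.1765
Stage 2 [42T→42T]: ω = 945.1765×42/42 = 945.1765 rpm, dir flips to +; running = +945.1765
Stage 3 [73T→28T]: ω = 945.1765×73/28 = 2464.2101 rpm, dir flips to −; running = −2464.2101
Stage 4 [16T→16T]: ω = 2464.2101×16/16 = 2464.2101 rpm, dir flips to +; running = +2464.2101
Stage 5 [40T→87T]: ω = 2464.2101×40/87 = 1132.9702 rpm, dir flips to −; running = −1132.9702

-1132.9702 rpm (opposite to input, |ω| = 1132.9702 rpm)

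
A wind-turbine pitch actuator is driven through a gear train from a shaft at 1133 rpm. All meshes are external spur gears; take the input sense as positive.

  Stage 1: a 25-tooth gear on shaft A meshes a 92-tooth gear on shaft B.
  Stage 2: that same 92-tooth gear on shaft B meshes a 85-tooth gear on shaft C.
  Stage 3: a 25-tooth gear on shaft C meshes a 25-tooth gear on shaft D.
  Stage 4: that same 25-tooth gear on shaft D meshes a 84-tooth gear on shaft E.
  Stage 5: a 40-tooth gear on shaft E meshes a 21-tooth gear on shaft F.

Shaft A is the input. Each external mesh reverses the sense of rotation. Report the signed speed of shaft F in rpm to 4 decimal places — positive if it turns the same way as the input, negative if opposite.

-188.9089 rpm (opposite to input, |ω| = 188.9089 rpm)

Stage 1 [25T→92T]: ω = 1133.0000×25/92 = 307.8804 rpm, dir flips to −; running = −307.8804
Stage 2 [92T→85T]: ω = 307.8804×92/85 = 333.2353 rpm, dir flips to +; running = +333.2353
Stage 3 [25T→25T]: ω = 333.2353×25/25 = 333.2353 rpm, dir flips to −; running = −333.2353
Stage 4 [25T→84T]: ω = 333.2353×25/84 = 99.1772 rpm, dir flips to +; running = +99.1772
Stage 5 [40T→21T]: ω = 99.1772×40/21 = 188.9089 rpm, dir flips to −; running = −188.9089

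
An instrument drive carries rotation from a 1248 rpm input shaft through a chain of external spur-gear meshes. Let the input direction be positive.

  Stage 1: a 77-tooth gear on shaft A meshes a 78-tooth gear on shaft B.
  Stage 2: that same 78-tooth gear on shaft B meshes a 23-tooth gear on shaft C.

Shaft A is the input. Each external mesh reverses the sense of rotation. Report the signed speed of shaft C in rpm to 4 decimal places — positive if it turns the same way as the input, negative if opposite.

+4178.0870 rpm (same as input, |ω| = 4178.0870 rpm)

Stage 1 [77T→78T]: ω = 1248.0000×77/78 = 1232.0000 rpm, dir flips to −; running = −1232.0000
Stage 2 [78T→23T]: ω = 1232.0000×78/23 = 4178.0870 rpm, dir flips to +; running = +4178.0870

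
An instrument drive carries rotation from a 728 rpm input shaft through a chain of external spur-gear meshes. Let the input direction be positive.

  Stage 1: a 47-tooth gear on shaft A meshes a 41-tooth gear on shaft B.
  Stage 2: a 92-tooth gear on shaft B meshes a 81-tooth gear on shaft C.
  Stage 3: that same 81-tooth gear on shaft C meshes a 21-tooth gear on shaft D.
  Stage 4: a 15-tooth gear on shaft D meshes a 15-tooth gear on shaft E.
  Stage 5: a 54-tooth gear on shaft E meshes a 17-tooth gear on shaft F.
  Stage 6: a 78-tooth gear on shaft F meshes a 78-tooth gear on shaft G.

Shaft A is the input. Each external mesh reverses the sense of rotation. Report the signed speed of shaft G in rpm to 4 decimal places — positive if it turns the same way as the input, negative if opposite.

Stage 1 [47T→41T]: ω = 728.0000×47/41 = 834.5366 rpm, dir flips to −; running = −834.5366
Stage 2 [92T→81T]: ω = 834.5366×92/81 = 947.8687 rpm, dir flips to +; running = +947.8687
Stage 3 [81T→21T]: ω = 947.8687×81/21 = 3656.0650 rpm, dir flips to −; running = −3656.0650
Stage 4 [15T→15T]: ω = 3656.0650×15/15 = 3656.0650 rpm, dir flips to +; running = +3656.0650
Stage 5 [54T→17T]: ω = 3656.0650×54/17 = 11613.3831 rpm, dir flips to −; running = −11613.3831
Stage 6 [78T→78T]: ω = 11613.3831×78/78 = 11613.3831 rpm, dir flips to +; running = +11613.3831

+11613.3831 rpm (same as input, |ω| = 11613.3831 rpm)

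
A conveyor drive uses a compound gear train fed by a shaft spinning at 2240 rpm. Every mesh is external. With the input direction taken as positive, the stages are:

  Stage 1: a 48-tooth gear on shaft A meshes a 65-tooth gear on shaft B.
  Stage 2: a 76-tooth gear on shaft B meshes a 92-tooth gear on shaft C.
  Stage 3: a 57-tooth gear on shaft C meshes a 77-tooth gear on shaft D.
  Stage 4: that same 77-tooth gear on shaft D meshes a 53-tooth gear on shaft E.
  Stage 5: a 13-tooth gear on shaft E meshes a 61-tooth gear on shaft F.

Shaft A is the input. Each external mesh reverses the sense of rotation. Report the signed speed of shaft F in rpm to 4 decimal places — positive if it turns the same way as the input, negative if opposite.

Stage 1 [48T→65T]: ω = 2240.0000×48/65 = 1654.1538 rpm, dir flips to −; running = −1654.1538
Stage 2 [76T→92T]: ω = 1654.1538×76/92 = 1366.4749 rpm, dir flips to +; running = +1366.4749
Stage 3 [57T→77T]: ω = 1366.4749×57/77 = 1011.5464 rpm, dir flips to −; running = −1011.5464
Stage 4 [77T→53T]: ω = 1011.5464×77/53 = 1469.6051 rpm, dir flips to +; running = +1469.6051
Stage 5 [13T→61T]: ω = 1469.6051×13/61 = 313.1945 rpm, dir flips to −; running = −313.1945

-313.1945 rpm (opposite to input, |ω| = 313.1945 rpm)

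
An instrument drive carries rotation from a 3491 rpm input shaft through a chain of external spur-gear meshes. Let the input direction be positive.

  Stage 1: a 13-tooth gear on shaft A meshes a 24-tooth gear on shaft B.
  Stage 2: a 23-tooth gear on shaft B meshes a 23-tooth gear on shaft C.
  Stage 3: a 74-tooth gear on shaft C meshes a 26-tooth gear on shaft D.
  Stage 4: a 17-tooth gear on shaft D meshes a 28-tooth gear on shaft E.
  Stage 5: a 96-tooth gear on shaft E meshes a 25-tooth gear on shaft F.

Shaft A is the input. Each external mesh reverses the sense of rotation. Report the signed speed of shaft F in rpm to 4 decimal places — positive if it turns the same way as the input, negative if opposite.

-12547.6514 rpm (opposite to input, |ω| = 12547.6514 rpm)

Stage 1 [13T→24T]: ω = 3491.0000×13/24 = 1890.9583 rpm, dir flips to −; running = −1890.9583
Stage 2 [23T→23T]: ω = 1890.9583×23/23 = 1890.9583 rpm, dir flips to +; running = +1890.9583
Stage 3 [74T→26T]: ω = 1890.9583×74/26 = 5381.9583 rpm, dir flips to −; running = −5381.9583
Stage 4 [17T→28T]: ω = 5381.9583×17/28 = 3267.6176 rpm, dir flips to +; running = +3267.6176
Stage 5 [96T→25T]: ω = 3267.6176×96/25 = 12547.6514 rpm, dir flips to −; running = −12547.6514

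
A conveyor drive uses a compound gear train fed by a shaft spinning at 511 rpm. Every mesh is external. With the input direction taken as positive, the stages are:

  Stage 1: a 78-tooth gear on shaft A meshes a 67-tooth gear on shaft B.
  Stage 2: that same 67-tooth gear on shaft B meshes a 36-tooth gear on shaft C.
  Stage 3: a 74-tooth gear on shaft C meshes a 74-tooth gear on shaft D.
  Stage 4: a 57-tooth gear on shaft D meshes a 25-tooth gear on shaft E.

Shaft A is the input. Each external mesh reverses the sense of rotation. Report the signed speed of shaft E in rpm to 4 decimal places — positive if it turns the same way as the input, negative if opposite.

+2524.3400 rpm (same as input, |ω| = 2524.3400 rpm)

Stage 1 [78T→67T]: ω = 511.0000×78/67 = 594.8955 rpm, dir flips to −; running = −594.8955
Stage 2 [67T→36T]: ω = 594.8955×67/36 = 1107.1667 rpm, dir flips to +; running = +1107.1667
Stage 3 [74T→74T]: ω = 1107.1667×74/74 = 1107.1667 rpm, dir flips to −; running = −1107.1667
Stage 4 [57T→25T]: ω = 1107.1667×57/25 = 2524.3400 rpm, dir flips to +; running = +2524.3400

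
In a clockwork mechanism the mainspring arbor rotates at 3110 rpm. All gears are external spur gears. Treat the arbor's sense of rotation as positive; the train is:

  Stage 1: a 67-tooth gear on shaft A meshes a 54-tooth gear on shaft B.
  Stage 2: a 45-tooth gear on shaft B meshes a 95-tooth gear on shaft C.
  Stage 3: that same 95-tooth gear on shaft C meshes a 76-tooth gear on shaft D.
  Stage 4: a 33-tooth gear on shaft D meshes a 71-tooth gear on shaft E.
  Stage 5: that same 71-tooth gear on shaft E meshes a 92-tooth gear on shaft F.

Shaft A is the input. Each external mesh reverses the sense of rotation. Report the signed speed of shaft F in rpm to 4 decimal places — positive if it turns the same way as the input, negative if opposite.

Stage 1 [67T→54T]: ω = 3110.0000×67/54 = 3858.7037 rpm, dir flips to −; running = −3858.7037
Stage 2 [45T→95T]: ω = 3858.7037×45/95 = 1827.8070 rpm, dir flips to +; running = +1827.8070
Stage 3 [95T→76T]: ω = 1827.8070×95/76 = 2284.7588 rpm, dir flips to −; running = −2284.7588
Stage 4 [33T→71T]: ω = 2284.7588×33/71 = 1061.9301 rpm, dir flips to +; running = +1061.9301
Stage 5 [71T→92T]: ω = 1061.9301×71/92 = 819.5330 rpm, dir flips to −; running = −819.5330

-819.5330 rpm (opposite to input, |ω| = 819.5330 rpm)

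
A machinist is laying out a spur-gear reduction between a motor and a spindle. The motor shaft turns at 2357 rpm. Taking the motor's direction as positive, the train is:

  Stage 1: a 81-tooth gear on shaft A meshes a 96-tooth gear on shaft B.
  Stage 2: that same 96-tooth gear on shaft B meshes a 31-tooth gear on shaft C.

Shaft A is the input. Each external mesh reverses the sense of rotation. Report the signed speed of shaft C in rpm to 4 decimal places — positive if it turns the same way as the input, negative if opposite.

+6158.6129 rpm (same as input, |ω| = 6158.6129 rpm)

Stage 1 [81T→96T]: ω = 2357.0000×81/96 = 1988.7188 rpm, dir flips to −; running = −1988.7188
Stage 2 [96T→31T]: ω = 1988.7188×96/31 = 6158.6129 rpm, dir flips to +; running = +6158.6129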